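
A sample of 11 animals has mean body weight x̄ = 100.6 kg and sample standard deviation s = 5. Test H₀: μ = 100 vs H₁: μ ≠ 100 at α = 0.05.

t = (x̄ - μ₀)/(s/√n) = (100.6 - 100)/(5/√11) = 0.398. df = 10, critical t = ±2.228. Fail to reject H₀.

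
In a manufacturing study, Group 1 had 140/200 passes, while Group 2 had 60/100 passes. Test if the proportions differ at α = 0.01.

p̂₁ = 0.7, p̂₂ = 0.6, pooled p̂ = 0.667. z = 1.732. Critical: ±2.576. Fail to reject H₀.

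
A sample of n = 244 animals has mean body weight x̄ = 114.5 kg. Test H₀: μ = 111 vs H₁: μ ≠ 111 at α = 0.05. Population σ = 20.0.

z = (x̄ - μ₀)/(σ/√n) = (114.5 - 111)/(20.0/√244) = 2.734. Critical value: ±1.96. Since |2.734| > 1.96, Reject H₀.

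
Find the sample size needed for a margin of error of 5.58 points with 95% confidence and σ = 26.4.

n = (z*σ/E)² = (1.96×26.4/5.58)² = 86.0 → n = 86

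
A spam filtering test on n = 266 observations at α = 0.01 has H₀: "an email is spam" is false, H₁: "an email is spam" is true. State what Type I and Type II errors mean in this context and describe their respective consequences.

Type I (false positive): concluding that an email is spam when it is not — a legitimate email is sent to the spam folder and the user misses it. Type II (false negative): failing to conclude that an email is spam when it is — a spam email lands in the inbox. Which is costlier depends on domain priorities and is a judgement call rather than a statistical fact.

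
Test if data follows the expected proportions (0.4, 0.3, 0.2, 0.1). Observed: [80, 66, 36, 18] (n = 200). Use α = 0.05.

Expected: [80.0, 60.0, 40.0, 20.0]. χ² = 1.2. df = 3, critical = 7.815. Fail to reject H₀.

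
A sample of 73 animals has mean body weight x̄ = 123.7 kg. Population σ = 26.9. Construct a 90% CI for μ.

CI = x̄ ± z*(σ/√n) = 123.7 ± 1.645(26.9/√73) = 123.7 ± 5.18 = (118.52, 128.88)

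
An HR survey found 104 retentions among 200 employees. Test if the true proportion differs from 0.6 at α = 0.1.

p̂ = 0.52, p₀ = 0.6. z = (p̂ - p₀)/√(p₀(1-p₀)/n) = -2.309. Critical: ±1.645. Reject H₀.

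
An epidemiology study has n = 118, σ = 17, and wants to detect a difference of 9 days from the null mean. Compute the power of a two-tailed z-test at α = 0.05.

SE = σ/√n = 17/√118 = 1.565. Non-centrality λ = d/SE = 9/1.565 = 5.751. Power ≈ Φ(λ - z_{α/2}) = Φ(5.751 - 1.96) = Φ(3.791) = 1.0.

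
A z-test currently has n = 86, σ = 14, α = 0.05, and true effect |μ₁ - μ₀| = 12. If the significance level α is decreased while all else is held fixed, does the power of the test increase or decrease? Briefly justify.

Power decreases: a smaller α raises the critical value, so less of the H₁ sampling distribution falls in the rejection region.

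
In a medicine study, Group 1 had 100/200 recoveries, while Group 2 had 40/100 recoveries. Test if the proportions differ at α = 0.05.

p̂₁ = 0.5, p̂₂ = 0.4, pooled p̂ = 0.467. z = 1.637. Critical: ±1.96. Fail to reject H₀.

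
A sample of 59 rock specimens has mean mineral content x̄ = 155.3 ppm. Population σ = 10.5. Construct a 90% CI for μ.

CI = x̄ ± z*(σ/√n) = 155.3 ± 1.645(10.5/√59) = 155.3 ± 2.25 = (153.05, 157.55)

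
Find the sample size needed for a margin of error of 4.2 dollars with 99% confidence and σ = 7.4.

n = (z*σ/E)² = (2.576×7.4/4.2)² = 20.6 → n = 21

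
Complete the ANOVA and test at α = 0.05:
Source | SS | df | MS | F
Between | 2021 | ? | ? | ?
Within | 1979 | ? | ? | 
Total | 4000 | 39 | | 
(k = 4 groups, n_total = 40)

df_between = 3, df_within = 36. MS_between = 673.67, MS_within = 54.97. F = 12.255, F_crit ≈ 2.866. Reject H₀.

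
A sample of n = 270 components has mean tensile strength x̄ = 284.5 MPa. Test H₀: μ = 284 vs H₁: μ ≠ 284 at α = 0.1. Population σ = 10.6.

z = (x̄ - μ₀)/(σ/√n) = (284.5 - 284)/(10.6/√270) = 0.775. Critical value: ±1.645. Since |0.775| ≤ 1.645, Fail to reject H₀.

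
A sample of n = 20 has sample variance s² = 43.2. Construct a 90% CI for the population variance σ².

df = 19. χ²_{0.05} = 30.144, χ²_{0.95} = 10.117. CI for σ² = ((n-1)s²/χ²_{α/2}, (n-1)s²/χ²_{1-α/2}) = (19·43.2/30.144, 19·43.2/10.117) = (27.23, 81.13)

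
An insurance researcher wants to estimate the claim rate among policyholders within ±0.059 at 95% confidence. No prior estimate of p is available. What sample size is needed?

Conservative approach: use p = 0.5 (maximizes p(1-p) = 0.25). n = z²(0.25)/E² = 1.96²×0.25/0.059² = 275.9 → n = 276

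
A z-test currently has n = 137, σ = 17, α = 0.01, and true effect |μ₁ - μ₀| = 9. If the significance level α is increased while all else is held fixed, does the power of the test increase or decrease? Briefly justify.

Power increases: a larger α lowers the critical value, so more of the H₁ sampling distribution falls in the rejection region.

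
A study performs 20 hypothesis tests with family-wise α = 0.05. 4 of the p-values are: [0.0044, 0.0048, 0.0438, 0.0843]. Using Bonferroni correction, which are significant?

Bonferroni α = 0.05/20 = 0.0025. None of the given p-values are significant.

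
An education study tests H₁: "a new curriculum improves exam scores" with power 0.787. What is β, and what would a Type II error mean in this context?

β = 1 - power = 1 - 0.787 = 0.213. A Type II error is failing to reject H₀ when H₀ is false (false negative) — here, failing to conclude that a new curriculum improves exam scores when in fact it is true. Consequence: keeping the old curriculum when the new one would have helped students.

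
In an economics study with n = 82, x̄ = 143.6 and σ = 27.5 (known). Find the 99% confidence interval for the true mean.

CI = x̄ ± z*(σ/√n) = 143.6 ± 2.576(27.5/√82) = 143.6 ± 7.82 = (135.78, 151.42)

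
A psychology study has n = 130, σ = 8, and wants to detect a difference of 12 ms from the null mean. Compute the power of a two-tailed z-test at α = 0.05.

SE = σ/√n = 8/√130 = 0.702. Non-centrality λ = d/SE = 12/0.702 = 17.103. Power ≈ Φ(λ - z_{α/2}) = Φ(17.103 - 1.96) = Φ(15.143) = 1.0.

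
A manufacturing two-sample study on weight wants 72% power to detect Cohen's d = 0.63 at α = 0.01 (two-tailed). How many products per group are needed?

z_{α/2} = 2.576, z_β = Φ⁻¹(0.72) = 0.583. For medium effect (d = 0.63): n per group = 2(z_{α/2} + z_β)²/d² = 2(2.576 + 0.583)²/0.63² = 50.3 → 51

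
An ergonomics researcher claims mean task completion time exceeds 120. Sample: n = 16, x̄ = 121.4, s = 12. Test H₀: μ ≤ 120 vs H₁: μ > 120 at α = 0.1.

t = (121.4 - 120)/(12/√16) = 0.467, df = 15. Critical t = 1.341. Fail to reject H₀.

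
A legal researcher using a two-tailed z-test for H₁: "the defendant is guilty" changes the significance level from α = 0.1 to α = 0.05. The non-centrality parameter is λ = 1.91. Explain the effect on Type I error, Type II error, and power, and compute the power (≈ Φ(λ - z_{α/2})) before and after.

Decreasing α from 0.1 to 0.05:
• Type I error rate decreases (α is the Type I rate by definition).
• Critical value moves from z_{α/2} = 1.645 to 1.96, so power = Φ(λ - z_{α/2}) goes from Φ(1.91 - 1.645) = 0.604 to Φ(1.91 - 1.96) = 0.48.
• Type II error rate β = 1 - power therefore increases (0.396 → 0.52).
Appropriate when false positives are costly — here, convicting an innocent person.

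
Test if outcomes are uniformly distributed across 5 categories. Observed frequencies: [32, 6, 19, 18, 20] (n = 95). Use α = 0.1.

Expected = 19 each. χ² = Σ(O-E)²/E = 17.895. df = 4, critical value = 7.779. Reject H₀.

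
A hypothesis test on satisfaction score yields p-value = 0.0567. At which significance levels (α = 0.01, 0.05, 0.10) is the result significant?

p = 0.0567. Significant at: α = 0.1.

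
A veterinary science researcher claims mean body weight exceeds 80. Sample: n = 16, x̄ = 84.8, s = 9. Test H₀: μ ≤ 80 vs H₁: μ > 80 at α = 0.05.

t = (84.8 - 80)/(9/√16) = 2.133, df = 15. Critical t = 1.753. Reject H₀.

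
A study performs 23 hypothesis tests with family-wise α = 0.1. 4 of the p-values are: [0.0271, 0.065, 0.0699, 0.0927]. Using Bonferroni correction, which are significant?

Bonferroni α = 0.1/23 = 0.00435. None of the given p-values are significant.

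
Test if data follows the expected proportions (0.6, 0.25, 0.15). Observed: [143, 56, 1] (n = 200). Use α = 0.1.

Expected: [120.0, 50.0, 30.0]. χ² = 33.162. df = 2, critical = 4.605. Reject H₀.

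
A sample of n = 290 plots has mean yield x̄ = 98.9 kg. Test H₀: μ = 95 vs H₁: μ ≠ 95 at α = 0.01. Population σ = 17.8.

z = (x̄ - μ₀)/(σ/√n) = (98.9 - 95)/(17.8/√290) = 3.731. Critical value: ±2.576. Since |3.731| > 2.576, Reject H₀.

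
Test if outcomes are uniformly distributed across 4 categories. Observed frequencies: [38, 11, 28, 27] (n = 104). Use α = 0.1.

Expected = 26 each. χ² = Σ(O-E)²/E = 14.385. df = 3, critical value = 6.251. Reject H₀.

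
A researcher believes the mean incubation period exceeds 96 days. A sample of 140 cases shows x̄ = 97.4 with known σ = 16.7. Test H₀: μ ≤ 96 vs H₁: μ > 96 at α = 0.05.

z = 0.992. Critical value: 1.645. Fail to reject H₀.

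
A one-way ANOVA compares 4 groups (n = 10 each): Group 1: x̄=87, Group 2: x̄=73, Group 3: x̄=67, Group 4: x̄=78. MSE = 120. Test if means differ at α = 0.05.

Grand mean = 76.25. SS_between = 2147.5, MS_between = 715.83. F = 5.965, F_crit ≈ 2.866. Reject H₀.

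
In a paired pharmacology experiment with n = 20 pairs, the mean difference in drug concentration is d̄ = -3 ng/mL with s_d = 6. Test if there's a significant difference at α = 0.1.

t = d̄/(s_d/√n) = -3/(6/√20) = -2.236. df = 19, critical t = ±1.729. Reject H₀.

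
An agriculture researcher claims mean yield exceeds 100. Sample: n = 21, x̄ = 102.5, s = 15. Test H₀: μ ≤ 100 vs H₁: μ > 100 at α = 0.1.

t = (102.5 - 100)/(15/√21) = 0.764, df = 20. Critical t = 1.325. Fail to reject H₀.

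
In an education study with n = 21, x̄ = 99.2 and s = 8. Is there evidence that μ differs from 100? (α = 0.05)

t = (x̄ - μ₀)/(s/√n) = (99.2 - 100)/(8/√21) = -0.458. df = 20, critical t = ±2.086. Fail to reject H₀.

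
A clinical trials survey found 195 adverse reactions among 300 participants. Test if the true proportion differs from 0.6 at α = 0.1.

p̂ = 0.65, p₀ = 0.6. z = (p̂ - p₀)/√(p₀(1-p₀)/n) = 1.768. Critical: ±1.645. Reject H₀.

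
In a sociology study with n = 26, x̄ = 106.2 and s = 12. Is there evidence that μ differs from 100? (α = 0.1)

t = (x̄ - μ₀)/(s/√n) = (106.2 - 100)/(12/√26) = 2.634. df = 25, critical t = ±1.708. Reject H₀.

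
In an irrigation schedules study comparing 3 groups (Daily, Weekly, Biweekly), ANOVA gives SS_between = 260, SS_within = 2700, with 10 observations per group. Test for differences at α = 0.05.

df_between = 2, df_within = 27. F = MS_between/MS_within = 130.0/100.0 = 1.3. F_crit ≈ 3.354. Fail to reject H₀.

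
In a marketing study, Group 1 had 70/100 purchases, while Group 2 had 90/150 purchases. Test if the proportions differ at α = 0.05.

p̂₁ = 0.7, p̂₂ = 0.6, pooled p̂ = 0.64. z = 1.614. Critical: ±1.96. Fail to reject H₀.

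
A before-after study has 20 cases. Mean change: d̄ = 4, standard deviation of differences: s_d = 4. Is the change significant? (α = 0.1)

t = d̄/(s_d/√n) = 4/(4/√20) = 4.472. df = 19, critical t = ±1.729. Reject H₀.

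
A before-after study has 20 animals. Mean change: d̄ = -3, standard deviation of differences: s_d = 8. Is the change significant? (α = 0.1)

t = d̄/(s_d/√n) = -3/(8/√20) = -1.677. df = 19, critical t = ±1.729. Fail to reject H₀.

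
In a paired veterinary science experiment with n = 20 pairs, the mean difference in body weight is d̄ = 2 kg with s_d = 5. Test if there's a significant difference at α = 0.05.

t = d̄/(s_d/√n) = 2/(5/√20) = 1.789. df = 19, critical t = ±2.093. Fail to reject H₀.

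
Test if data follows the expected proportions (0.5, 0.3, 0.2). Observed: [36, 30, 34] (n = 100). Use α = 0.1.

Expected: [50.0, 30.0, 20.0]. χ² = 13.72. df = 2, critical = 4.605. Reject H₀.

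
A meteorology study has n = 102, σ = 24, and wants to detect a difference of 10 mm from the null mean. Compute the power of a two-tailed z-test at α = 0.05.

SE = σ/√n = 24/√102 = 2.376. Non-centrality λ = d/SE = 10/2.376 = 4.208. Power ≈ Φ(λ - z_{α/2}) = Φ(4.208 - 1.96) = Φ(2.248) = 0.988.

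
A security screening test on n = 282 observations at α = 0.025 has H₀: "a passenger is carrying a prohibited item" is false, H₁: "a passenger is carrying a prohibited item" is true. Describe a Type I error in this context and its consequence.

Type I error: rejecting H₀ when it is true — concluding that a passenger is carrying a prohibited item when in fact it is not. Consequence: detaining an innocent passenger — delay and inconvenience.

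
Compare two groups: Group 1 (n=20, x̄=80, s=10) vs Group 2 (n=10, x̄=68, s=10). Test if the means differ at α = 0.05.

Pooled sp = 10.0. t = 3.098, df = 28. Critical t = ±2.048. Reject H₀.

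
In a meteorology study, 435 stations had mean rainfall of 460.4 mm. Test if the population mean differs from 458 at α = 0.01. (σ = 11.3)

z = (x̄ - μ₀)/(σ/√n) = (460.4 - 458)/(11.3/√435) = 4.43. Critical value: ±2.576. Since |4.43| > 2.576, Reject H₀.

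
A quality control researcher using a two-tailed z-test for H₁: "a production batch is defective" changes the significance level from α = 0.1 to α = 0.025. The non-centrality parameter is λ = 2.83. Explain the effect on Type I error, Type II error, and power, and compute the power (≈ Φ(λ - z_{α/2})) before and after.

Decreasing α from 0.1 to 0.025:
• Type I error rate decreases (α is the Type I rate by definition).
• Critical value moves from z_{α/2} = 1.645 to 2.241, so power = Φ(λ - z_{α/2}) goes from Φ(2.83 - 1.645) = 0.882 to Φ(2.83 - 2.241) = 0.722.
• Type II error rate β = 1 - power therefore increases (0.118 → 0.278).
Appropriate when false positives are costly — here, scrapping a good batch — wasted material and cost for no reason.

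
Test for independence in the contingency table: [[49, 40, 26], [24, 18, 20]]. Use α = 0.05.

χ² = 1.998. df = 2, critical = 5.991. Fail to reject H₀. No evidence of dependence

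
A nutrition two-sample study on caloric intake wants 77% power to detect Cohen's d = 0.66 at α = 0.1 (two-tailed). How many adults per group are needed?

z_{α/2} = 1.645, z_β = Φ⁻¹(0.77) = 0.739. For medium effect (d = 0.66): n per group = 2(z_{α/2} + z_β)²/d² = 2(1.645 + 0.739)²/0.66² = 26.1 → 27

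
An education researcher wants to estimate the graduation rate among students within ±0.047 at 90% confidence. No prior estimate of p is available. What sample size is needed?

Conservative approach: use p = 0.5 (maximizes p(1-p) = 0.25). n = z²(0.25)/E² = 1.645²×0.25/0.047² = 306.2 → n = 307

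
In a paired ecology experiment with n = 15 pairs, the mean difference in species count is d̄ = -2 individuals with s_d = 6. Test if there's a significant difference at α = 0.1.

t = d̄/(s_d/√n) = -2/(6/√15) = -1.291. df = 14, critical t = ±1.761. Fail to reject H₀.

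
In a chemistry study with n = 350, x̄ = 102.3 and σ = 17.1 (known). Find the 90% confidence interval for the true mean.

CI = x̄ ± z*(σ/√n) = 102.3 ± 1.645(17.1/√350) = 102.3 ± 1.5 = (100.8, 103.8)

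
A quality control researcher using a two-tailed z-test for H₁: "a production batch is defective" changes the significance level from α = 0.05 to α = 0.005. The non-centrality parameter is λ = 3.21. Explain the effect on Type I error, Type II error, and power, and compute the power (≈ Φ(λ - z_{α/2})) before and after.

Decreasing α from 0.05 to 0.005:
• Type I error rate decreases (α is the Type I rate by definition).
• Critical value moves from z_{α/2} = 1.96 to 2.807, so power = Φ(λ - z_{α/2}) goes from Φ(3.21 - 1.96) = 0.894 to Φ(3.21 - 2.807) = 0.657.
• Type II error rate β = 1 - power therefore increases (0.106 → 0.343).
Appropriate when false positives are costly — here, scrapping a good batch — wasted material and cost for no reason.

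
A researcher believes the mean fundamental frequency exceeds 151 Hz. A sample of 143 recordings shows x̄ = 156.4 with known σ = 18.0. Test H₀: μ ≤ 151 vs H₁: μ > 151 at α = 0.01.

z = 3.587. Critical value: 2.33. Reject H₀.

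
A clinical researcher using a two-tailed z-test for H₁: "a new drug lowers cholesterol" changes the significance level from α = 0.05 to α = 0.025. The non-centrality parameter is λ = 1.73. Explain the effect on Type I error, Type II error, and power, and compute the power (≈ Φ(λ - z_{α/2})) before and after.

Decreasing α from 0.05 to 0.025:
• Type I error rate decreases (α is the Type I rate by definition).
• Critical value moves from z_{α/2} = 1.96 to 2.241, so power = Φ(λ - z_{α/2}) goes from Φ(1.73 - 1.96) = 0.409 to Φ(1.73 - 2.241) = 0.305.
• Type II error rate β = 1 - power therefore increases (0.591 → 0.695).
Appropriate when false positives are costly — here, approving an ineffective drug — patients take a useless medication and may skip effective alternatives.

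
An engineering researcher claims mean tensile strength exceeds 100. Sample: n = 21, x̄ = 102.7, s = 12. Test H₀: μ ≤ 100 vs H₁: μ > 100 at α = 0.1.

t = (102.7 - 100)/(12/√21) = 1.031, df = 20. Critical t = 1.325. Fail to reject H₀.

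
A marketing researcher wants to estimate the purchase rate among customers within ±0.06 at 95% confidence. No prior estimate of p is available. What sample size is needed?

Conservative approach: use p = 0.5 (maximizes p(1-p) = 0.25). n = z²(0.25)/E² = 1.96²×0.25/0.06² = 266.8 → n = 267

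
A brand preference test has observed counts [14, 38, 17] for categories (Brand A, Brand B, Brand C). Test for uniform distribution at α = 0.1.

Expected = 23 each. χ² = Σ(O-E)²/E = 14.87. df = 2, critical value = 4.605. Reject H₀.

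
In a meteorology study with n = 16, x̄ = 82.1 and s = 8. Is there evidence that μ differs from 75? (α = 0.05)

t = (x̄ - μ₀)/(s/√n) = (82.1 - 75)/(8/√16) = 3.55. df = 15, critical t = ±2.131. Reject H₀.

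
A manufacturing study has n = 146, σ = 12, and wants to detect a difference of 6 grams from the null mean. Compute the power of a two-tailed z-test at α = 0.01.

SE = σ/√n = 12/√146 = 0.993. Non-centrality λ = d/SE = 6/0.993 = 6.042. Power ≈ Φ(λ - z_{α/2}) = Φ(6.042 - 2.576) = Φ(3.466) = 1.0.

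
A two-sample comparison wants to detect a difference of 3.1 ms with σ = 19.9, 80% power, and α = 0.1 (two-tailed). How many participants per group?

n per group = 2(z_α/2 + z_β)²σ²/d² = 2×(1.645 + 0.84)²×19.9²/3.1² = 508.9 → n = 509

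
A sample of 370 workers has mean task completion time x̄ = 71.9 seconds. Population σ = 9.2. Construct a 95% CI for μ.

CI = x̄ ± z*(σ/√n) = 71.9 ± 1.96(9.2/√370) = 71.9 ± 0.94 = (70.96, 72.84)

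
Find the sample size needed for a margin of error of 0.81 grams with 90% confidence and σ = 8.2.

n = (z*σ/E)² = (1.645×8.2/0.81)² = 277.3 → n = 278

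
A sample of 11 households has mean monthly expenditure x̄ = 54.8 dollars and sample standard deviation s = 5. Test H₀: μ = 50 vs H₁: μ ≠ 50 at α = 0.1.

t = (x̄ - μ₀)/(s/√n) = (54.8 - 50)/(5/√11) = 3.184. df = 10, critical t = ±1.812. Reject H₀.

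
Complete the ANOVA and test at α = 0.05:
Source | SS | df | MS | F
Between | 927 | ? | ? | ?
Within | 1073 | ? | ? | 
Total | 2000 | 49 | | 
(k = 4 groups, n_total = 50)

df_between = 3, df_within = 46. MS_between = 309.0, MS_within = 23.33. F = 13.247, F_crit ≈ 2.807. Reject H₀.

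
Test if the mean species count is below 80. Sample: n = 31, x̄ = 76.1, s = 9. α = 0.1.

t = (76.1 - 80)/(9/√31) = -2.413, df = 30. Critical t = -1.31. Reject H₀.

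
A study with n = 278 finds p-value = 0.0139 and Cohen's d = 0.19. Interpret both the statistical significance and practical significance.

Statistically significant (p = 0.0139 < 0.05). Cohen's d = 0.19 indicates a very small effect size. Both statistical and practical significance should be considered.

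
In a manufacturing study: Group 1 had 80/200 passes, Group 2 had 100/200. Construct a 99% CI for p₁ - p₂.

p̂₁ = 0.4, p̂₂ = 0.5. Difference = -0.1. CI = (-0.228, 0.028)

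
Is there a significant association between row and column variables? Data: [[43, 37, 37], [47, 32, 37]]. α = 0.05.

χ² = 0.536. df = 2, critical = 5.991. Fail to reject H₀. No evidence of dependence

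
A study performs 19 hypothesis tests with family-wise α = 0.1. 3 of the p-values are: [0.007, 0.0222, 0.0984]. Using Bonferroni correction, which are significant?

Bonferroni α = 0.1/19 = 0.00526. None of the given p-values are significant.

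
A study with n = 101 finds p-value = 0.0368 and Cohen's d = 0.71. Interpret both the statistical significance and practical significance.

Statistically significant (p = 0.0368 < 0.05). Cohen's d = 0.71 indicates a medium effect size. Both statistical and practical significance should be considered.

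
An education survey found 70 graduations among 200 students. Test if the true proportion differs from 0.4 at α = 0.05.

p̂ = 0.35, p₀ = 0.4. z = (p̂ - p₀)/√(p₀(1-p₀)/n) = -1.443. Critical: ±1.96. Fail to reject H₀.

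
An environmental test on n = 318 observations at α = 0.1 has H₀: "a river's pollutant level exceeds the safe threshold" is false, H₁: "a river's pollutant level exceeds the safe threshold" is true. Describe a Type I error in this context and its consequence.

Type I error: rejecting H₀ when it is true — concluding that a river's pollutant level exceeds the safe threshold when in fact it is not. Consequence: shutting down a compliant factory unnecessarily.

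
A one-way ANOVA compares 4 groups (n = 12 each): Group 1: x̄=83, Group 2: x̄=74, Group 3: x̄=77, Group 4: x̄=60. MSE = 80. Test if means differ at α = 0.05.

Grand mean = 73.5. SS_between = 3420.0, MS_between = 1140.0. F = 14.25, F_crit ≈ 2.816. Reject H₀.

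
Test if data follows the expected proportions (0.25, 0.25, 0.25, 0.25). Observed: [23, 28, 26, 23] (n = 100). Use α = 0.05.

Expected: [25.0, 25.0, 25.0, 25.0]. χ² = 0.72. df = 3, critical = 7.815. Fail to reject H₀.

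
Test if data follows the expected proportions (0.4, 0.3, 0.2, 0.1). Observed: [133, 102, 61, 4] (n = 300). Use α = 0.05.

Expected: [120.0, 90.0, 60.0, 30.0]. χ² = 25.558. df = 3, critical = 7.815. Reject H₀.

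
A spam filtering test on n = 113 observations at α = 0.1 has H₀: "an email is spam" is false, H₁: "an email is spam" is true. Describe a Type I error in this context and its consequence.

Type I error: rejecting H₀ when it is true — concluding that an email is spam when in fact it is not. Consequence: a legitimate email is sent to the spam folder and the user misses it.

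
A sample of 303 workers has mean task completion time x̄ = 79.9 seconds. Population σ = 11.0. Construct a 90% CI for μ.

CI = x̄ ± z*(σ/√n) = 79.9 ± 1.645(11.0/√303) = 79.9 ± 1.04 = (78.86, 80.94)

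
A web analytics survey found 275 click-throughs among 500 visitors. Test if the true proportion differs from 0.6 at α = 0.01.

p̂ = 0.55, p₀ = 0.6. z = (p̂ - p₀)/√(p₀(1-p₀)/n) = -2.282. Critical: ±2.576. Fail to reject H₀.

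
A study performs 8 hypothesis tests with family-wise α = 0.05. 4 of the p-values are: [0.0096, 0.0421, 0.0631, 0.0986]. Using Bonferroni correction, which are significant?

Bonferroni α = 0.05/8 = 0.00625. None of the given p-values are significant.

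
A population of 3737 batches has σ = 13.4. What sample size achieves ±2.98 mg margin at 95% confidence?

Without FPC: n₀ = (1.96×13.4/2.98)² = 77.676. With FPC: n = n₀N/(n₀+N-1) = 76.1 → n = 77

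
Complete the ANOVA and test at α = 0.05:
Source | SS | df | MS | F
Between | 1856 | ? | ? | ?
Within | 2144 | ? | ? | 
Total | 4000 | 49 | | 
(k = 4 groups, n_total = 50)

df_between = 3, df_within = 46. MS_between = 618.67, MS_within = 46.61. F = 13.274, F_crit ≈ 2.807. Reject H₀.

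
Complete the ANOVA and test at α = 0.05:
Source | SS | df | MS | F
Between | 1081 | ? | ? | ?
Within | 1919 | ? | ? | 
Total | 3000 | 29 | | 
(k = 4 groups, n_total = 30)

df_between = 3, df_within = 26. MS_between = 360.33, MS_within = 73.81. F = 4.882, F_crit ≈ 2.975. Reject H₀.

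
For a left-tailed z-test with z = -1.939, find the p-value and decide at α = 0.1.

p = P(Z < -1.939) = Φ(-1.939) ≈ 0.0263. Since p < 0.1, reject H₀ (significant) at α = 0.1.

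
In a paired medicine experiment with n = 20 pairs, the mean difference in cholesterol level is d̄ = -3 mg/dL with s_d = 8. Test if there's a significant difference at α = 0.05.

t = d̄/(s_d/√n) = -3/(8/√20) = -1.677. df = 19, critical t = ±2.093. Fail to reject H₀.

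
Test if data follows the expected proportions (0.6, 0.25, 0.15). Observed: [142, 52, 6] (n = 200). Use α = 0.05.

Expected: [120.0, 50.0, 30.0]. χ² = 23.313. df = 2, critical = 5.991. Reject H₀.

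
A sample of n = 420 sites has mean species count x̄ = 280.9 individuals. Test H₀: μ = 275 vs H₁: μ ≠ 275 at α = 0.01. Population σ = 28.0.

z = (x̄ - μ₀)/(σ/√n) = (280.9 - 275)/(28.0/√420) = 4.318. Critical value: ±2.576. Since |4.318| > 2.576, Reject H₀.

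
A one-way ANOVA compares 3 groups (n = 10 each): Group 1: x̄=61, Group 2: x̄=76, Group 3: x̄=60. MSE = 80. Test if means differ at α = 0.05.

Grand mean = 65.67. SS_between = 1606.67, MS_between = 803.33. F = 10.042, F_crit ≈ 3.354. Reject H₀.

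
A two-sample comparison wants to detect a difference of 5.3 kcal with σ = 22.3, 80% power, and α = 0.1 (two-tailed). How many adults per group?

n per group = 2(z_α/2 + z_β)²σ²/d² = 2×(1.645 + 0.84)²×22.3²/5.3² = 218.6 → n = 219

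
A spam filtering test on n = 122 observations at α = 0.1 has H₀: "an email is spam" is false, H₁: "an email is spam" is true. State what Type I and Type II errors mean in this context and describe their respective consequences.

Type I (false positive): concluding that an email is spam when it is not — a legitimate email is sent to the spam folder and the user misses it. Type II (false negative): failing to conclude that an email is spam when it is — a spam email lands in the inbox. Which is costlier depends on domain priorities and is a judgement call rather than a statistical fact.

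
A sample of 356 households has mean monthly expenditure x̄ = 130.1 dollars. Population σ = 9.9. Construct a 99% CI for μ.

CI = x̄ ± z*(σ/√n) = 130.1 ± 2.576(9.9/√356) = 130.1 ± 1.35 = (128.75, 131.45)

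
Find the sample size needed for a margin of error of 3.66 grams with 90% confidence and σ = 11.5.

n = (z*σ/E)² = (1.645×11.5/3.66)² = 26.7 → n = 27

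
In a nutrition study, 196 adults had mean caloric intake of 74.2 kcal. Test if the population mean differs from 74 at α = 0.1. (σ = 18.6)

z = (x̄ - μ₀)/(σ/√n) = (74.2 - 74)/(18.6/√196) = 0.151. Critical value: ±1.645. Since |0.151| ≤ 1.645, Fail to reject H₀.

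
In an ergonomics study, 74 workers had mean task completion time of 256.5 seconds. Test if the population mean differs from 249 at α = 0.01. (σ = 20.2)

z = (x̄ - μ₀)/(σ/√n) = (256.5 - 249)/(20.2/√74) = 3.194. Critical value: ±2.576. Since |3.194| > 2.576, Reject H₀.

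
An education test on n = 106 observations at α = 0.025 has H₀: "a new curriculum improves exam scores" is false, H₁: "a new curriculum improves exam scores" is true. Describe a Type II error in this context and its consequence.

Type II error: failing to reject H₀ when it is false — concluding that a new curriculum improves exam scores is not supported when in fact it is. Consequence: keeping the old curriculum when the new one would have helped students.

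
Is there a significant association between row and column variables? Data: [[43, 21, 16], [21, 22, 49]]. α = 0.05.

χ² = 23.617. df = 2, critical = 5.991. Reject H₀. Variables are dependent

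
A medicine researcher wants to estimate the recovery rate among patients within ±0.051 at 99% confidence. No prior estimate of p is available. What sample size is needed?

Conservative approach: use p = 0.5 (maximizes p(1-p) = 0.25). n = z²(0.25)/E² = 2.576²×0.25/0.051² = 637.8 → n = 638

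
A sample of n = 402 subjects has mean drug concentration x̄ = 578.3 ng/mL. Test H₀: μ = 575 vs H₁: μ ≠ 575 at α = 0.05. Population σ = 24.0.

z = (x̄ - μ₀)/(σ/√n) = (578.3 - 575)/(24.0/√402) = 2.757. Critical value: ±1.96. Since |2.757| > 1.96, Reject H₀.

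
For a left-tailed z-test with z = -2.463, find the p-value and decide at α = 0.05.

p = P(Z < -2.463) = Φ(-2.463) ≈ 0.0069. Since p < 0.05, reject H₀ (significant) at α = 0.05.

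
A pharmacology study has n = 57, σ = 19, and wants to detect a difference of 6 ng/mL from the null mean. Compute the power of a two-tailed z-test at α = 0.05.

SE = σ/√n = 19/√57 = 2.517. Non-centrality λ = d/SE = 6/2.517 = 2.384. Power ≈ Φ(λ - z_{α/2}) = Φ(2.384 - 1.96) = Φ(0.424) = 0.664.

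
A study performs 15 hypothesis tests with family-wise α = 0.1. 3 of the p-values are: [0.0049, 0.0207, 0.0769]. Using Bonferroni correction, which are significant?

Bonferroni α = 0.1/15 = 0.00667. Significant p-values: [0.0049]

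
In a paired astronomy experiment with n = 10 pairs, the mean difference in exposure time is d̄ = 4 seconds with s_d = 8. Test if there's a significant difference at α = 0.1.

t = d̄/(s_d/√n) = 4/(8/√10) = 1.581. df = 9, critical t = ±1.833. Fail to reject H₀.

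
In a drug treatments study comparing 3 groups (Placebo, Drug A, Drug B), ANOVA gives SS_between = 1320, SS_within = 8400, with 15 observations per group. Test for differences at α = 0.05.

df_between = 2, df_within = 42. F = MS_between/MS_within = 660.0/200.0 = 3.3. F_crit ≈ 3.22. Reject H₀. At least one mean differs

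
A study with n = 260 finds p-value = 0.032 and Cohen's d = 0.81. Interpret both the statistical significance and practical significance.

Statistically significant (p = 0.032 < 0.05). Cohen's d = 0.81 indicates a large effect size. Both statistical and practical significance should be considered.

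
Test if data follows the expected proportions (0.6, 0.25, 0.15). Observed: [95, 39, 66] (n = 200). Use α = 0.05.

Expected: [120.0, 50.0, 30.0]. χ² = 50.828. df = 2, critical = 5.991. Reject H₀.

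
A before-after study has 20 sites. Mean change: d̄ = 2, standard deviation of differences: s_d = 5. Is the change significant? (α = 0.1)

t = d̄/(s_d/√n) = 2/(5/√20) = 1.789. df = 19, critical t = ±1.729. Reject H₀.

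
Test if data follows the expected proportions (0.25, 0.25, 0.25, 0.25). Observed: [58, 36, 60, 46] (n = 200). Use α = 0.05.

Expected: [50.0, 50.0, 50.0, 50.0]. χ² = 7.52. df = 3, critical = 7.815. Fail to reject H₀.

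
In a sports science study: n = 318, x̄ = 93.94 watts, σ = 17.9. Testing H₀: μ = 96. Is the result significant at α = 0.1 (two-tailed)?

z = (93.94 - 96)/(17.9/√318) = -2.052. Since |z| > 1.645, significant at α = 0.1.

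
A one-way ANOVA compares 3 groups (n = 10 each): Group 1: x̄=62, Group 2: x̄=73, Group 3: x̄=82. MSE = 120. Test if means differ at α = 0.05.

Grand mean = 72.33. SS_between = 2006.67, MS_between = 1003.33. F = 8.361, F_crit ≈ 3.354. Reject H₀.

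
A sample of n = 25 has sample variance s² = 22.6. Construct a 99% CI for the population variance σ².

df = 24. χ²_{0.005} = 45.559, χ²_{0.995} = 9.886. CI for σ² = ((n-1)s²/χ²_{α/2}, (n-1)s²/χ²_{1-α/2}) = (24·22.6/45.559, 24·22.6/9.886) = (11.91, 54.87)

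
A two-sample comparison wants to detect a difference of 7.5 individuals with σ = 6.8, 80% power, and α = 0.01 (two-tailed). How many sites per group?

n per group = 2(z_α/2 + z_β)²σ²/d² = 2×(2.576 + 0.84)²×6.8²/7.5² = 19.2 → n = 20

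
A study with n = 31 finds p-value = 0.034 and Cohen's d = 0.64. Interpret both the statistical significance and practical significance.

Statistically significant (p = 0.034 < 0.05). Cohen's d = 0.64 indicates a medium effect size. Both statistical and practical significance should be considered.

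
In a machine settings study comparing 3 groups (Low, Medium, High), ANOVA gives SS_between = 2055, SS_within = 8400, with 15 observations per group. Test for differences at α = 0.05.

df_between = 2, df_within = 42. F = MS_between/MS_within = 1027.5/200.0 = 5.138. F_crit ≈ 3.22. Reject H₀. At least one mean differs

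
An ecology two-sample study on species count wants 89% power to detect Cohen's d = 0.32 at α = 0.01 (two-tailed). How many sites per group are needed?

z_{α/2} = 2.576, z_β = Φ⁻¹(0.89) = 1.227. For small effect (d = 0.32): n per group = 2(z_{α/2} + z_β)²/d² = 2(2.576 + 1.227)²/0.32² = 282.5 → 283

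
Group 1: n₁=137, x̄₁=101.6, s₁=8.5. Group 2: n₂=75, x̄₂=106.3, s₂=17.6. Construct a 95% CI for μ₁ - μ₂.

Difference = -4.7. SE = √(8.5²/137 + 17.6²/75) = 2.158. CI = (-8.93, -0.47)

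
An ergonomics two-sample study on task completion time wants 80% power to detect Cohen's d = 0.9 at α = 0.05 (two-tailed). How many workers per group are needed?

z_{α/2} = 1.96, z_β = Φ⁻¹(0.8) = 0.842. For large effect (d = 0.9): n per group = 2(z_{α/2} + z_β)²/d² = 2(1.96 + 0.842)²/0.9² = 19.4 → 20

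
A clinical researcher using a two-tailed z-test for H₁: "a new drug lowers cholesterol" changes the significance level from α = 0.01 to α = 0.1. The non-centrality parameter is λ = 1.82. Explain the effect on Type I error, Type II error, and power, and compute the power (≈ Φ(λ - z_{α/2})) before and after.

Increasing α from 0.01 to 0.1:
• Type I error rate increases (α is the Type I rate by definition).
• Critical value moves from z_{α/2} = 2.576 to 1.645, so power = Φ(λ - z_{α/2}) goes from Φ(1.82 - 2.576) = 0.225 to Φ(1.82 - 1.645) = 0.569.
• Type II error rate β = 1 - power therefore decreases (0.775 → 0.431).
Appropriate when false negatives are costly — here, shelving an effective drug — patients miss out on a treatment that would have helped.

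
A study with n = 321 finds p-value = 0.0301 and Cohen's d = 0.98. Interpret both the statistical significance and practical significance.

Statistically significant (p = 0.0301 < 0.05). Cohen's d = 0.98 indicates a large effect size. Both statistical and practical significance should be considered.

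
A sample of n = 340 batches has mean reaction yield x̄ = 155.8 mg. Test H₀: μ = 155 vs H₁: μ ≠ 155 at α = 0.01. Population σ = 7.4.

z = (x̄ - μ₀)/(σ/√n) = (155.8 - 155)/(7.4/√340) = 1.993. Critical value: ±2.576. Since |1.993| ≤ 2.576, Fail to reject H₀.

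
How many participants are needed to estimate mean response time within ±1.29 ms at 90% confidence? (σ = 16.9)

n = (z*σ/E)² = (1.645×16.9/1.29)² = 464.4 → n = 465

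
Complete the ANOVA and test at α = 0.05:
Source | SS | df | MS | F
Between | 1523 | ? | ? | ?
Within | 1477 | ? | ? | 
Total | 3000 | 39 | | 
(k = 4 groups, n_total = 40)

df_between = 3, df_within = 36. MS_between = 507.67, MS_within = 41.03. F = 12.374, F_crit ≈ 2.866. Reject H₀.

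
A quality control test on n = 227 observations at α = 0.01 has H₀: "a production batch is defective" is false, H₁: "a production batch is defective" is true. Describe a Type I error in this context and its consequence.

Type I error: rejecting H₀ when it is true — concluding that a production batch is defective when in fact it is not. Consequence: scrapping a good batch — wasted material and cost for no reason.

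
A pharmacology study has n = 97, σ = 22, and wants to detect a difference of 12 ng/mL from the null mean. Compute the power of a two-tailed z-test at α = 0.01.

SE = σ/√n = 22/√97 = 2.234. Non-centrality λ = d/SE = 12/2.234 = 5.372. Power ≈ Φ(λ - z_{α/2}) = Φ(5.372 - 2.576) = Φ(2.796) = 0.997.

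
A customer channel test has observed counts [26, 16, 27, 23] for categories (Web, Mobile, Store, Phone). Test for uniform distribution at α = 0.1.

Expected = 23 each. χ² = Σ(O-E)²/E = 3.217. df = 3, critical value = 6.251. Fail to reject H₀.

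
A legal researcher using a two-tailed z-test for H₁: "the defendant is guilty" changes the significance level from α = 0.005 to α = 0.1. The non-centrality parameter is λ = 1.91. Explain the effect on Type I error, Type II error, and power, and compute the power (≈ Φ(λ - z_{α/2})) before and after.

Increasing α from 0.005 to 0.1:
• Type I error rate increases (α is the Type I rate by definition).
• Critical value moves from z_{α/2} = 2.807 to 1.645, so power = Φ(λ - z_{α/2}) goes from Φ(1.91 - 2.807) = 0.185 to Φ(1.91 - 1.645) = 0.604.
• Type II error rate β = 1 - power therefore decreases (0.815 → 0.396).
Appropriate when false negatives are costly — here, acquitting a guilty person.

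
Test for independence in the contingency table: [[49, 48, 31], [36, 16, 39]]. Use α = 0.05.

χ² = 13.023. df = 2, critical = 5.991. Reject H₀. Variables are dependent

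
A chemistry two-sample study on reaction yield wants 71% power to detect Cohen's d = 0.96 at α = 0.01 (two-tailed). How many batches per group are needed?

z_{α/2} = 2.576, z_β = Φ⁻¹(0.71) = 0.553. For large effect (d = 0.96): n per group = 2(z_{α/2} + z_β)²/d² = 2(2.576 + 0.553)²/0.96² = 21.2 → 22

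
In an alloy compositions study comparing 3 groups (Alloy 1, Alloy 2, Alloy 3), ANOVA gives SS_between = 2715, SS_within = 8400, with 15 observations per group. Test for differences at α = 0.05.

df_between = 2, df_within = 42. F = MS_between/MS_within = 1357.5/200.0 = 6.787. F_crit ≈ 3.22. Reject H₀. At least one mean differs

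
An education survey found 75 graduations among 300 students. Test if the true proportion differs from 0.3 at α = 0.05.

p̂ = 0.25, p₀ = 0.3. z = (p̂ - p₀)/√(p₀(1-p₀)/n) = -1.89. Critical: ±1.96. Fail to reject H₀.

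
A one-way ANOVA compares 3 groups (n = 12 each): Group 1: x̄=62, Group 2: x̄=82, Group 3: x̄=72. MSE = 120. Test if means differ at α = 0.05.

Grand mean = 72.0. SS_between = 2400.0, MS_between = 1200.0. F = 10.0, F_crit ≈ 3.285. Reject H₀.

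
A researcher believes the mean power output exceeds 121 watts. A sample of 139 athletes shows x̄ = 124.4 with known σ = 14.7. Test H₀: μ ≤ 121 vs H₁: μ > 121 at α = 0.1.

z = 2.727. Critical value: 1.28. Reject H₀.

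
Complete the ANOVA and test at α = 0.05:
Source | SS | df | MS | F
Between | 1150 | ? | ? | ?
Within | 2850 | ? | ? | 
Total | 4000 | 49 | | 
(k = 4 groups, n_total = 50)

df_between = 3, df_within = 46. MS_between = 383.33, MS_within = 61.96. F = 6.187, F_crit ≈ 2.807. Reject H₀.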